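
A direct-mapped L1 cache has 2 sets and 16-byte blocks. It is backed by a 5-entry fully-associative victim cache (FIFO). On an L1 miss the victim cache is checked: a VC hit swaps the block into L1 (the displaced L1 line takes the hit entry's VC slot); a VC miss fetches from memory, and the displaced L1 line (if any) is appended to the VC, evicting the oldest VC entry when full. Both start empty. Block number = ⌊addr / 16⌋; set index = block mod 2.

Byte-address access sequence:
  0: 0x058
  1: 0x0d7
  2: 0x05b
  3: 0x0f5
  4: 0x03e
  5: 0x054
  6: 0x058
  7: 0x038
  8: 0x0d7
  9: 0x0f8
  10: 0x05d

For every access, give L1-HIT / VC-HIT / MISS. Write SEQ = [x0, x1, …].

SEQ = [MISS, MISS, VC-HIT, MISS, MISS, VC-HIT, L1-HIT, VC-HIT, VC-HIT, VC-HIT, VC-HIT]

  [0] addr=0x58 blk=5 s=1: MISS | VC []
  [1] addr=0xd7 blk=13 s=1: MISS | VC [5]
  [2] addr=0x5b blk=5 s=1: VC-HIT | VC [13]
  [3] addr=0xf5 blk=15 s=1: MISS | VC [13, 5]
  [4] addr=0x3e blk=3 s=1: MISS | VC [13, 5, 15]
  [5] addr=0x54 blk=5 s=1: VC-HIT | VC [13, 3, 15]
  [6] addr=0x58 blk=5 s=1: L1-HIT | VC [13, 3, 15]
  [7] addr=0x38 blk=3 s=1: VC-HIT | VC [13, 5, 15]
  [8] addr=0xd7 blk=13 s=1: VC-HIT | VC [3, 5, 15]
  [9] addr=0xf8 blk=15 s=1: VC-HIT | VC [3, 5, 13]
  [10] addr=0x5d blk=5 s=1: VC-HIT | VC [3, 15, 13]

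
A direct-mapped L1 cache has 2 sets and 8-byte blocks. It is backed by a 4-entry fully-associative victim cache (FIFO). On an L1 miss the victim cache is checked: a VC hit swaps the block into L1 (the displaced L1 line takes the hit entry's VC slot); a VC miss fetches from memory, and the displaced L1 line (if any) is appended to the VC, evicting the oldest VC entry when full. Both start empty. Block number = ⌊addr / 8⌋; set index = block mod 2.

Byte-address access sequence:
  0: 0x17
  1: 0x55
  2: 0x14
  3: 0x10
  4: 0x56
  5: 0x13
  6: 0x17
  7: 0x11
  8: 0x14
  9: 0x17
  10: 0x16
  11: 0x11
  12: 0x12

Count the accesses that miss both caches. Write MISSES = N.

#0 0x17→b2/s0 MISS; vc=[]
#1 0x55→b10/s0 MISS; vc=[2]
#2 0x14→b2/s0 VC-HIT; vc=[10]
#3 0x10→b2/s0 L1-HIT; vc=[10]
#4 0x56→b10/s0 VC-HIT; vc=[2]
#5 0x13→b2/s0 VC-HIT; vc=[10]
#6 0x17→b2/s0 L1-HIT; vc=[10]
#7 0x11→b2/s0 L1-HIT; vc=[10]
#8 0x14→b2/s0 L1-HIT; vc=[10]
#9 0x17→b2/s0 L1-HIT; vc=[10]
#10 0x16→b2/s0 L1-HIT; vc=[10]
#11 0x11→b2/s0 L1-HIT; vc=[10]
#12 0x12→b2/s0 L1-HIT; vc=[10]

MISSES = 2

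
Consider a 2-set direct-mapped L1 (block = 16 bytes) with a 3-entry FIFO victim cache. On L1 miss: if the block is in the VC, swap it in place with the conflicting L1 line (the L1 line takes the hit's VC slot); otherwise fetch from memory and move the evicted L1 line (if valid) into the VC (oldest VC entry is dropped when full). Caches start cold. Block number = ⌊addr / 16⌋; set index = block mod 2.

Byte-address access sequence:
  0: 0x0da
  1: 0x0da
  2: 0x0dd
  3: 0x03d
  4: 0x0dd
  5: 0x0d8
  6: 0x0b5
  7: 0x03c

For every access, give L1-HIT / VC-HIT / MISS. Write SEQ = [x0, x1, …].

#0 0xda→b13/s1 MISS; vc=[]
#1 0xda→b13/s1 L1-HIT; vc=[]
#2 0xdd→b13/s1 L1-HIT; vc=[]
#3 0x3d→b3/s1 MISS; vc=[13]
#4 0xdd→b13/s1 VC-HIT; vc=[3]
#5 0xd8→b13/s1 L1-HIT; vc=[3]
#6 0xb5→b11/s1 MISS; vc=[3,13]
#7 0x3c→b3/s1 VC-HIT; vc=[11,13]

SEQ = [MISS, L1-HIT, L1-HIT, MISS, VC-HIT, L1-HIT, MISS, VC-HIT]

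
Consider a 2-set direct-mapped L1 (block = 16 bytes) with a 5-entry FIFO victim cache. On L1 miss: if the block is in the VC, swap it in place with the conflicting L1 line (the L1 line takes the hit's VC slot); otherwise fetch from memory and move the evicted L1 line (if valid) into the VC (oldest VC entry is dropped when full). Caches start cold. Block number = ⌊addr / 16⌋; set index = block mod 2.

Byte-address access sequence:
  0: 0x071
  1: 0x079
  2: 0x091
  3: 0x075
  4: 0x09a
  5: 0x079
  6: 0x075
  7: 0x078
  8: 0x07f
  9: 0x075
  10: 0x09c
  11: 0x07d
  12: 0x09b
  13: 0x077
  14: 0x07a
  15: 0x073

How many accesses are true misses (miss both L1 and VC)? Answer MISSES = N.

MISSES = 2

#0 0x71→b7/s1 MISS; vc=[]
#1 0x79→b7/s1 L1-HIT; vc=[]
#2 0x91→b9/s1 MISS; vc=[7]
#3 0x75→b7/s1 VC-HIT; vc=[9]
#4 0x9a→b9/s1 VC-HIT; vc=[7]
#5 0x79→b7/s1 VC-HIT; vc=[9]
#6 0x75→b7/s1 L1-HIT; vc=[9]
#7 0x78→b7/s1 L1-HIT; vc=[9]
#8 0x7f→b7/s1 L1-HIT; vc=[9]
#9 0x75→b7/s1 L1-HIT; vc=[9]
#10 0x9c→b9/s1 VC-HIT; vc=[7]
#11 0x7d→b7/s1 VC-HIT; vc=[9]
#12 0x9b→b9/s1 VC-HIT; vc=[7]
#13 0x77→b7/s1 VC-HIT; vc=[9]
#14 0x7a→b7/s1 L1-HIT; vc=[9]
#15 0x73→b7/s1 L1-HIT; vc=[9]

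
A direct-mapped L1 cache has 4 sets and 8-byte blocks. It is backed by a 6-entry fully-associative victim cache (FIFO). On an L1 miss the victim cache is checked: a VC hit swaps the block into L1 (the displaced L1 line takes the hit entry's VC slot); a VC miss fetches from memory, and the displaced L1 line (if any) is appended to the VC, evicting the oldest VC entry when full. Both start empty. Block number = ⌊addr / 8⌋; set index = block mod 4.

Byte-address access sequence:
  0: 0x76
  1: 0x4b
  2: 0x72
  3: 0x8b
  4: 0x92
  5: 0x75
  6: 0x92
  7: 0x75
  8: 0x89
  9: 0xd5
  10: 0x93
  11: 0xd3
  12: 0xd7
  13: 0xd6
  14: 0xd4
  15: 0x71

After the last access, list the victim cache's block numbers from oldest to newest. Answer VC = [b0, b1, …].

0: 0x76 (blk 14, set 2) → MISS  vc=[]
1: 0x4b (blk 9, set 1) → MISS  vc=[]
2: 0x72 (blk 14, set 2) → L1-HIT  vc=[]
3: 0x8b (blk 17, set 1) → MISS  vc=[9]
4: 0x92 (blk 18, set 2) → MISS  vc=[9, 14]
5: 0x75 (blk 14, set 2) → VC-HIT  vc=[9, 18]
6: 0x92 (blk 18, set 2) → VC-HIT  vc=[9, 14]
7: 0x75 (blk 14, set 2) → VC-HIT  vc=[9, 18]
8: 0x89 (blk 17, set 1) → L1-HIT  vc=[9, 18]
9: 0xd5 (blk 26, set 2) → MISS  vc=[9, 18, 14]
10: 0x93 (blk 18, set 2) → VC-HIT  vc=[9, 26, 14]
11: 0xd3 (blk 26, set 2) → VC-HIT  vc=[9, 18, 14]
12: 0xd7 (blk 26, set 2) → L1-HIT  vc=[9, 18, 14]
13: 0xd6 (blk 26, set 2) → L1-HIT  vc=[9, 18, 14]
14: 0xd4 (blk 26, set 2) → L1-HIT  vc=[9, 18, 14]
15: 0x71 (blk 14, set 2) → VC-HIT  vc=[9, 18, 26]

VC = [9, 18, 26]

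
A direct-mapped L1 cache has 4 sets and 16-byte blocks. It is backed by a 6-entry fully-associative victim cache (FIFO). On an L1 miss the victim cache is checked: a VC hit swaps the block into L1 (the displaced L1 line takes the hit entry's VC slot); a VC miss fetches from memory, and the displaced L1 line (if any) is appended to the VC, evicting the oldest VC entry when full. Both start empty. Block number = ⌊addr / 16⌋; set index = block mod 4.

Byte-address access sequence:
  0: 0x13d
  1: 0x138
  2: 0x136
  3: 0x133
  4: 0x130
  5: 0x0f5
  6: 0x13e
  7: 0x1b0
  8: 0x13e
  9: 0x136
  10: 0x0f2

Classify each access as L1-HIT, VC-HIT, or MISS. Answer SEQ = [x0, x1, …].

0: 0x13d (blk 19, set 3) → MISS  vc=[]
1: 0x138 (blk 19, set 3) → L1-HIT  vc=[]
2: 0x136 (blk 19, set 3) → L1-HIT  vc=[]
3: 0x133 (blk 19, set 3) → L1-HIT  vc=[]
4: 0x130 (blk 19, set 3) → L1-HIT  vc=[]
5: 0xf5 (blk 15, set 3) → MISS  vc=[19]
6: 0x13e (blk 19, set 3) → VC-HIT  vc=[15]
7: 0x1b0 (blk 27, set 3) → MISS  vc=[15, 19]
8: 0x13e (blk 19, set 3) → VC-HIT  vc=[15, 27]
9: 0x136 (blk 19, set 3) → L1-HIT  vc=[15, 27]
10: 0xf2 (blk 15, set 3) → VC-HIT  vc=[19, 27]

SEQ = [MISS, L1-HIT, L1-HIT, L1-HIT, L1-HIT, MISS, VC-HIT, MISS, VC-HIT, L1-HIT, VC-HIT]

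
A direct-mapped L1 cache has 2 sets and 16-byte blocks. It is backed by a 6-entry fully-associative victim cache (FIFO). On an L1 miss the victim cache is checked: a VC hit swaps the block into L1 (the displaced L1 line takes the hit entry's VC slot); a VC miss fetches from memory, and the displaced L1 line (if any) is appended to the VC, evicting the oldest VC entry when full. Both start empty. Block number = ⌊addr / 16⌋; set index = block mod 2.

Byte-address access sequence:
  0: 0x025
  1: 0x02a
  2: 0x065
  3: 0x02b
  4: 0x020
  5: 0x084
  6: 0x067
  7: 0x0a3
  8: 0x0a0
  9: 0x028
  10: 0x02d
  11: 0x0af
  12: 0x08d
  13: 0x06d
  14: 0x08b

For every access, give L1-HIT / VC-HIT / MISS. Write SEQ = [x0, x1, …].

  [0] addr=0x25 blk=2 s=0: MISS | VC []
  [1] addr=0x2a blk=2 s=0: L1-HIT | VC []
  [2] addr=0x65 blk=6 s=0: MISS | VC [2]
  [3] addr=0x2b blk=2 s=0: VC-HIT | VC [6]
  [4] addr=0x20 blk=2 s=0: L1-HIT | VC [6]
  [5] addr=0x84 blk=8 s=0: MISS | VC [6, 2]
  [6] addr=0x67 blk=6 s=0: VC-HIT | VC [8, 2]
  [7] addr=0xa3 blk=10 s=0: MISS | VC [8, 2, 6]
  [8] addr=0xa0 blk=10 s=0: L1-HIT | VC [8, 2, 6]
  [9] addr=0x28 blk=2 s=0: VC-HIT | VC [8, 10, 6]
  [10] addr=0x2d blk=2 s=0: L1-HIT | VC [8, 10, 6]
  [11] addr=0xaf blk=10 s=0: VC-HIT | VC [8, 2, 6]
  [12] addr=0x8d blk=8 s=0: VC-HIT | VC [10, 2, 6]
  [13] addr=0x6d blk=6 s=0: VC-HIT | VC [10, 2, 8]
  [14] addr=0x8b blk=8 s=0: VC-HIT | VC [10, 2, 6]

SEQ = [MISS, L1-HIT, MISS, VC-HIT, L1-HIT, MISS, VC-HIT, MISS, L1-HIT, VC-HIT, L1-HIT, VC-HIT, VC-HIT, VC-HIT, VC-HIT]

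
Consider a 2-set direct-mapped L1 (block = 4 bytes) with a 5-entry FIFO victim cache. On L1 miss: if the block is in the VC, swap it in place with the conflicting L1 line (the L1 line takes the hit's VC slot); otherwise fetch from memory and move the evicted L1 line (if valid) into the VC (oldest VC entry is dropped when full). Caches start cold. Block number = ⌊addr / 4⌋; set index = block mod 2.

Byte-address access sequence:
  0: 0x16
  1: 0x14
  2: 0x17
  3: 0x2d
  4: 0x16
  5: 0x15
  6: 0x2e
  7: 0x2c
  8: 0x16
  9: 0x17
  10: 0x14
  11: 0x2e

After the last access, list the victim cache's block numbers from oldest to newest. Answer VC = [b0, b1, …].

  [0] addr=0x16 blk=5 s=1: MISS | VC []
  [1] addr=0x14 blk=5 s=1: L1-HIT | VC []
  [2] addr=0x17 blk=5 s=1: L1-HIT | VC []
  [3] addr=0x2d blk=11 s=1: MISS | VC [5]
  [4] addr=0x16 blk=5 s=1: VC-HIT | VC [11]
  [5] addr=0x15 blk=5 s=1: L1-HIT | VC [11]
  [6] addr=0x2e blk=11 s=1: VC-HIT | VC [5]
  [7] addr=0x2c blk=11 s=1: L1-HIT | VC [5]
  [8] addr=0x16 blk=5 s=1: VC-HIT | VC [11]
  [9] addr=0x17 blk=5 s=1: L1-HIT | VC [11]
  [10] addr=0x14 blk=5 s=1: L1-HIT | VC [11]
  [11] addr=0x2e blk=11 s=1: VC-HIT | VC [5]

VC = [5]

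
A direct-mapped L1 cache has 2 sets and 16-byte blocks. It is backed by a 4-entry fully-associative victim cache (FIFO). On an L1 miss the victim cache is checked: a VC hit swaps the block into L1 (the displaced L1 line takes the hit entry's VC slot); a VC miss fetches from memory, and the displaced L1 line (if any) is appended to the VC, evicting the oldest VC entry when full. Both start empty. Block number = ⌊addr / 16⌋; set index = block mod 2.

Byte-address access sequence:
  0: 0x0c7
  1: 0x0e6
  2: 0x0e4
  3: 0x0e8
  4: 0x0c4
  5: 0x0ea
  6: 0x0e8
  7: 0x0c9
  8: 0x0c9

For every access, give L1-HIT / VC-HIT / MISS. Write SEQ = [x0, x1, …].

0: 0xc7 (blk 12, set 0) → MISS  vc=[]
1: 0xe6 (blk 14, set 0) → MISS  vc=[12]
2: 0xe4 (blk 14, set 0) → L1-HIT  vc=[12]
3: 0xe8 (blk 14, set 0) → L1-HIT  vc=[12]
4: 0xc4 (blk 12, set 0) → VC-HIT  vc=[14]
5: 0xea (blk 14, set 0) → VC-HIT  vc=[12]
6: 0xe8 (blk 14, set 0) → L1-HIT  vc=[12]
7: 0xc9 (blk 12, set 0) → VC-HIT  vc=[14]
8: 0xc9 (blk 12, set 0) → L1-HIT  vc=[14]

SEQ = [MISS, MISS, L1-HIT, L1-HIT, VC-HIT, VC-HIT, L1-HIT, VC-HIT, L1-HIT]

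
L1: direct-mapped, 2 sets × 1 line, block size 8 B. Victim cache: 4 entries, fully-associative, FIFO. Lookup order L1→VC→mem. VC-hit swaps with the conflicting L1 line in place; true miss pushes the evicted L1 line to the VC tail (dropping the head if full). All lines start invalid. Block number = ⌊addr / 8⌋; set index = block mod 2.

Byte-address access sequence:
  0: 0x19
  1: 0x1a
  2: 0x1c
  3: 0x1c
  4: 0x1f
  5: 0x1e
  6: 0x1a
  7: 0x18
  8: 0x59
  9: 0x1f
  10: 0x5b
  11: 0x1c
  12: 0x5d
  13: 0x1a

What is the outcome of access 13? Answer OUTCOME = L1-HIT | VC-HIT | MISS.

#0 0x19→b3/s1 MISS; vc=[]
#1 0x1a→b3/s1 L1-HIT; vc=[]
#2 0x1c→b3/s1 L1-HIT; vc=[]
#3 0x1c→b3/s1 L1-HIT; vc=[]
#4 0x1f→b3/s1 L1-HIT; vc=[]
#5 0x1e→b3/s1 L1-HIT; vc=[]
#6 0x1a→b3/s1 L1-HIT; vc=[]
#7 0x18→b3/s1 L1-HIT; vc=[]
#8 0x59→b11/s1 MISS; vc=[3]
#9 0x1f→b3/s1 VC-HIT; vc=[11]
#10 0x5b→b11/s1 VC-HIT; vc=[3]
#11 0x1c→b3/s1 VC-HIT; vc=[11]
#12 0x5d→b11/s1 VC-HIT; vc=[3]
#13 0x1a→b3/s1 VC-HIT; vc=[11]

OUTCOME = VC-HIT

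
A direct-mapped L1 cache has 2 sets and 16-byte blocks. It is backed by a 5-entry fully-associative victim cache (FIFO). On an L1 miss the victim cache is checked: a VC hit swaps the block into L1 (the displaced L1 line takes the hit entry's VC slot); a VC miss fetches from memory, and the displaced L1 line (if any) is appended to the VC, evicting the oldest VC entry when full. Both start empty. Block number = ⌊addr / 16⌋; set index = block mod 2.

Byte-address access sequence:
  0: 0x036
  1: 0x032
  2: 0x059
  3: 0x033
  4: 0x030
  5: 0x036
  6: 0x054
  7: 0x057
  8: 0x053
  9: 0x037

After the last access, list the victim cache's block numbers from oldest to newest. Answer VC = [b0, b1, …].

0: 0x36 (blk 3, set 1) → MISS  vc=[]
1: 0x32 (blk 3, set 1) → L1-HIT  vc=[]
2: 0x59 (blk 5, set 1) → MISS  vc=[3]
3: 0x33 (blk 3, set 1) → VC-HIT  vc=[5]
4: 0x30 (blk 3, set 1) → L1-HIT  vc=[5]
5: 0x36 (blk 3, set 1) → L1-HIT  vc=[5]
6: 0x54 (blk 5, set 1) → VC-HIT  vc=[3]
7: 0x57 (blk 5, set 1) → L1-HIT  vc=[3]
8: 0x53 (blk 5, set 1) → L1-HIT  vc=[3]
9: 0x37 (blk 3, set 1) → VC-HIT  vc=[5]

VC = [5]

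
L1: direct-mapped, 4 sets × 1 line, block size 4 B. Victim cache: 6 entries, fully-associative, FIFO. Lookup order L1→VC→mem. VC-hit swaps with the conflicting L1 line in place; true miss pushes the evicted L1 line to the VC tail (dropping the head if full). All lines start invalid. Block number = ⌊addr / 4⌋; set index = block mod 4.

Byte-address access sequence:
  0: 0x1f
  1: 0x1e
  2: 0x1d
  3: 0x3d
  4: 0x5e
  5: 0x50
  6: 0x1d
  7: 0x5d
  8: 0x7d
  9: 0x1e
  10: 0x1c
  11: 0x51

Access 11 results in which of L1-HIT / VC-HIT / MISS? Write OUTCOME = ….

OUTCOME = L1-HIT

#0 0x1f→b7/s3 MISS; vc=[]
#1 0x1e→b7/s3 L1-HIT; vc=[]
#2 0x1d→b7/s3 L1-HIT; vc=[]
#3 0x3d→b15/s3 MISS; vc=[7]
#4 0x5e→b23/s3 MISS; vc=[7,15]
#5 0x50→b20/s0 MISS; vc=[7,15]
#6 0x1d→b7/s3 VC-HIT; vc=[23,15]
#7 0x5d→b23/s3 VC-HIT; vc=[7,15]
#8 0x7d→b31/s3 MISS; vc=[7,15,23]
#9 0x1e→b7/s3 VC-HIT; vc=[31,15,23]
#10 0x1c→b7/s3 L1-HIT; vc=[31,15,23]
#11 0x51→b20/s0 L1-HIT; vc=[31,15,23]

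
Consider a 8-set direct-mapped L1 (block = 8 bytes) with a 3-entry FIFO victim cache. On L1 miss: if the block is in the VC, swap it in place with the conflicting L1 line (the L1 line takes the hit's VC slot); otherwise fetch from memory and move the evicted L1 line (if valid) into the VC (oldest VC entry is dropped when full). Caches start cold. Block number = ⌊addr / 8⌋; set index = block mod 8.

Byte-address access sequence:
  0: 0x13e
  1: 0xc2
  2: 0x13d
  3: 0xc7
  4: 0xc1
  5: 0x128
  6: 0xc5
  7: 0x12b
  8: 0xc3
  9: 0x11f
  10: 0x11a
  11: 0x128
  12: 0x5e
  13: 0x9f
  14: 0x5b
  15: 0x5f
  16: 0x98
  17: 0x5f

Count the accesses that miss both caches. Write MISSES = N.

#0 0x13e→b39/s7 MISS; vc=[]
#1 0xc2→b24/s0 MISS; vc=[]
#2 0x13d→b39/s7 L1-HIT; vc=[]
#3 0xc7→b24/s0 L1-HIT; vc=[]
#4 0xc1→b24/s0 L1-HIT; vc=[]
#5 0x128→b37/s5 MISS; vc=[]
#6 0xc5→b24/s0 L1-HIT; vc=[]
#7 0x12b→b37/s5 L1-HIT; vc=[]
#8 0xc3→b24/s0 L1-HIT; vc=[]
#9 0x11f→b35/s3 MISS; vc=[]
#10 0x11a→b35/s3 L1-HIT; vc=[]
#11 0x128→b37/s5 L1-HIT; vc=[]
#12 0x5e→b11/s3 MISS; vc=[35]
#13 0x9f→b19/s3 MISS; vc=[35,11]
#14 0x5b→b11/s3 VC-HIT; vc=[35,19]
#15 0x5f→b11/s3 L1-HIT; vc=[35,19]
#16 0x98→b19/s3 VC-HIT; vc=[35,11]
#17 0x5f→b11/s3 VC-HIT; vc=[35,19]

MISSES = 6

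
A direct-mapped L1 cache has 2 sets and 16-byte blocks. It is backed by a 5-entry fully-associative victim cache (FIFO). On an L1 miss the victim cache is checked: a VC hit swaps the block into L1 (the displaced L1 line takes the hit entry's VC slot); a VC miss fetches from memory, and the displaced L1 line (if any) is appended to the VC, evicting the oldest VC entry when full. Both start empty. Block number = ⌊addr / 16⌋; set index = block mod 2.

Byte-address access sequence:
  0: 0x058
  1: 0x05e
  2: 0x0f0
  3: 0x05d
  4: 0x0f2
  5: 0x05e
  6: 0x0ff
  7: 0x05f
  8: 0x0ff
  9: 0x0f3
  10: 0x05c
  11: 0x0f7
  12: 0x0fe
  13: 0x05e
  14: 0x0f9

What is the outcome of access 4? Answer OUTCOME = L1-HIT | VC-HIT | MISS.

#0 0x58→b5/s1 MISS; vc=[]
#1 0x5e→b5/s1 L1-HIT; vc=[]
#2 0xf0→b15/s1 MISS; vc=[5]
#3 0x5d→b5/s1 VC-HIT; vc=[15]
#4 0xf2→b15/s1 VC-HIT; vc=[5]
#5 0x5e→b5/s1 VC-HIT; vc=[15]
#6 0xff→b15/s1 VC-HIT; vc=[5]
#7 0x5f→b5/s1 VC-HIT; vc=[15]
#8 0xff→b15/s1 VC-HIT; vc=[5]
#9 0xf3→b15/s1 L1-HIT; vc=[5]
#10 0x5c→b5/s1 VC-HIT; vc=[15]
#11 0xf7→b15/s1 VC-HIT; vc=[5]
#12 0xfe→b15/s1 L1-HIT; vc=[5]
#13 0x5e→b5/s1 VC-HIT; vc=[15]
#14 0xf9→b15/s1 VC-HIT; vc=[5]

OUTCOME = VC-HIT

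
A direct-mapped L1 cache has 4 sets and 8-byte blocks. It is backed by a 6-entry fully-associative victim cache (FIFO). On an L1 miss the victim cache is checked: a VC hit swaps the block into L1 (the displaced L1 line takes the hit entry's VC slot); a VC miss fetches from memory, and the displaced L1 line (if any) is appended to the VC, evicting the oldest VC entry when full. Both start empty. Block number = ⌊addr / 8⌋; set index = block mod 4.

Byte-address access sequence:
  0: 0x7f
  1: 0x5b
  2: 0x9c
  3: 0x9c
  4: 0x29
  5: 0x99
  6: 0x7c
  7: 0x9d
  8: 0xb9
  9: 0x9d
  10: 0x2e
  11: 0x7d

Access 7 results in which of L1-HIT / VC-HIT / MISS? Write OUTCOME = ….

OUTCOME = VC-HIT

0: 0x7f (blk 15, set 3) → MISS  vc=[]
1: 0x5b (blk 11, set 3) → MISS  vc=[15]
2: 0x9c (blk 19, set 3) → MISS  vc=[15, 11]
3: 0x9c (blk 19, set 3) → L1-HIT  vc=[15, 11]
4: 0x29 (blk 5, set 1) → MISS  vc=[15, 11]
5: 0x99 (blk 19, set 3) → L1-HIT  vc=[15, 11]
6: 0x7c (blk 15, set 3) → VC-HIT  vc=[19, 11]
7: 0x9d (blk 19, set 3) → VC-HIT  vc=[15, 11]
8: 0xb9 (blk 23, set 3) → MISS  vc=[15, 11, 19]
9: 0x9d (blk 19, set 3) → VC-HIT  vc=[15, 11, 23]
10: 0x2e (blk 5, set 1) → L1-HIT  vc=[15, 11, 23]
11: 0x7d (blk 15, set 3) → VC-HIT  vc=[19, 11, 23]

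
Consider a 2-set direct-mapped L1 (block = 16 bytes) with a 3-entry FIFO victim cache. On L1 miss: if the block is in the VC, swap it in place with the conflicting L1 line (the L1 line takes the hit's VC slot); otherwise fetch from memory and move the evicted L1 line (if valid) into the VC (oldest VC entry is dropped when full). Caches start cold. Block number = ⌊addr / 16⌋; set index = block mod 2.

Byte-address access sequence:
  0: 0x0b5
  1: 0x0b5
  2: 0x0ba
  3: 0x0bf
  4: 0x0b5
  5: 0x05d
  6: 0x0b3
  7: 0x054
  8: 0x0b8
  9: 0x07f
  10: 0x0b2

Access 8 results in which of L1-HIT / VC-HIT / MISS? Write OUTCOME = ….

OUTCOME = VC-HIT

  [0] addr=0xb5 blk=11 s=1: MISS | VC []
  [1] addr=0xb5 blk=11 s=1: L1-HIT | VC []
  [2] addr=0xba blk=11 s=1: L1-HIT | VC []
  [3] addr=0xbf blk=11 s=1: L1-HIT | VC []
  [4] addr=0xb5 blk=11 s=1: L1-HIT | VC []
  [5] addr=0x5d blk=5 s=1: MISS | VC [11]
  [6] addr=0xb3 blk=11 s=1: VC-HIT | VC [5]
  [7] addr=0x54 blk=5 s=1: VC-HIT | VC [11]
  [8] addr=0xb8 blk=11 s=1: VC-HIT | VC [5]
  [9] addr=0x7f blk=7 s=1: MISS | VC [5, 11]
  [10] addr=0xb2 blk=11 s=1: VC-HIT | VC [5, 7]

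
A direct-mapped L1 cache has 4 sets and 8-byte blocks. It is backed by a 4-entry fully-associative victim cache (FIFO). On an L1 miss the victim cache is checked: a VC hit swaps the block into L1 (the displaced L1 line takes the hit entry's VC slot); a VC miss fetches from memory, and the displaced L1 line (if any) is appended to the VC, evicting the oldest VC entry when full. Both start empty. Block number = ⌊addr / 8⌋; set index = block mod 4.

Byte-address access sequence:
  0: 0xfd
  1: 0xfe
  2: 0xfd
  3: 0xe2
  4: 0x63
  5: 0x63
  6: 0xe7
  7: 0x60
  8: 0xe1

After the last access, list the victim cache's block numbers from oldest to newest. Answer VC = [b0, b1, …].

VC = [12]

0: 0xfd (blk 31, set 3) → MISS  vc=[]
1: 0xfe (blk 31, set 3) → L1-HIT  vc=[]
2: 0xfd (blk 31, set 3) → L1-HIT  vc=[]
3: 0xe2 (blk 28, set 0) → MISS  vc=[]
4: 0x63 (blk 12, set 0) → MISS  vc=[28]
5: 0x63 (blk 12, set 0) → L1-HIT  vc=[28]
6: 0xe7 (blk 28, set 0) → VC-HIT  vc=[12]
7: 0x60 (blk 12, set 0) → VC-HIT  vc=[28]
8: 0xe1 (blk 28, set 0) → VC-HIT  vc=[12]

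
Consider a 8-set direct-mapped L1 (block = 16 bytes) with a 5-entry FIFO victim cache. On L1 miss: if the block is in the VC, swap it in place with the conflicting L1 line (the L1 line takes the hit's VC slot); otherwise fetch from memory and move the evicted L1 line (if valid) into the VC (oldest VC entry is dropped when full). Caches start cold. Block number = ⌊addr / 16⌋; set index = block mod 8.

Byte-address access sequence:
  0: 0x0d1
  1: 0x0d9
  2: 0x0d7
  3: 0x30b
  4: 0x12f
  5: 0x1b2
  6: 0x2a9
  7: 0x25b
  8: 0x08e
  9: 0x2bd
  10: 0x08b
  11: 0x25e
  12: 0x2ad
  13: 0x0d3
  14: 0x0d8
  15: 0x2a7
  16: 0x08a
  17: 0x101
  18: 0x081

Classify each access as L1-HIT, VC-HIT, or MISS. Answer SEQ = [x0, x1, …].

SEQ = [MISS, L1-HIT, L1-HIT, MISS, MISS, MISS, MISS, MISS, MISS, MISS, L1-HIT, L1-HIT, L1-HIT, VC-HIT, L1-HIT, L1-HIT, L1-HIT, MISS, VC-HIT]

0: 0xd1 (blk 13, set 5) → MISS  vc=[]
1: 0xd9 (blk 13, set 5) → L1-HIT  vc=[]
2: 0xd7 (blk 13, set 5) → L1-HIT  vc=[]
3: 0x30b (blk 48, set 0) → MISS  vc=[]
4: 0x12f (blk 18, set 2) → MISS  vc=[]
5: 0x1b2 (blk 27, set 3) → MISS  vc=[]
6: 0x2a9 (blk 42, set 2) → MISS  vc=[18]
7: 0x25b (blk 37, set 5) → MISS  vc=[18, 13]
8: 0x8e (blk 8, set 0) → MISS  vc=[18, 13, 48]
9: 0x2bd (blk 43, set 3) → MISS  vc=[18, 13, 48, 27]
10: 0x8b (blk 8, set 0) → L1-HIT  vc=[18, 13, 48, 27]
11: 0x25e (blk 37, set 5) → L1-HIT  vc=[18, 13, 48, 27]
12: 0x2ad (blk 42, set 2) → L1-HIT  vc=[18, 13, 48, 27]
13: 0xd3 (blk 13, set 5) → VC-HIT  vc=[18, 37, 48, 27]
14: 0xd8 (blk 13, set 5) → L1-HIT  vc=[18, 37, 48, 27]
15: 0x2a7 (blk 42, set 2) → L1-HIT  vc=[18, 37, 48, 27]
16: 0x8a (blk 8, set 0) → L1-HIT  vc=[18, 37, 48, 27]
17: 0x101 (blk 16, set 0) → MISS  vc=[18, 37, 48, 27, 8]
18: 0x81 (blk 8, set 0) → VC-HIT  vc=[18, 37, 48, 27, 16]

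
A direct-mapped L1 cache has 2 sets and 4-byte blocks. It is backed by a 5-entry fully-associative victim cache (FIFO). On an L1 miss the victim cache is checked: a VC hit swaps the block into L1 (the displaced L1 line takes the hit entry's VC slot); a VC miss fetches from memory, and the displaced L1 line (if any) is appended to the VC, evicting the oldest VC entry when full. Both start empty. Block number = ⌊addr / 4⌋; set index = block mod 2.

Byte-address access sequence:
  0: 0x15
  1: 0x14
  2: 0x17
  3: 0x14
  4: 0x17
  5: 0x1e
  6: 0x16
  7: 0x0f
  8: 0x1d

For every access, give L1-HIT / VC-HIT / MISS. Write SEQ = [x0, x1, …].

#0 0x15→b5/s1 MISS; vc=[]
#1 0x14→b5/s1 L1-HIT; vc=[]
#2 0x17→b5/s1 L1-HIT; vc=[]
#3 0x14→b5/s1 L1-HIT; vc=[]
#4 0x17→b5/s1 L1-HIT; vc=[]
#5 0x1e→b7/s1 MISS; vc=[5]
#6 0x16→b5/s1 VC-HIT; vc=[7]
#7 0xf→b3/s1 MISS; vc=[7,5]
#8 0x1d→b7/s1 VC-HIT; vc=[3,5]

SEQ = [MISS, L1-HIT, L1-HIT, L1-HIT, L1-HIT, MISS, VC-HIT, MISS, VC-HIT]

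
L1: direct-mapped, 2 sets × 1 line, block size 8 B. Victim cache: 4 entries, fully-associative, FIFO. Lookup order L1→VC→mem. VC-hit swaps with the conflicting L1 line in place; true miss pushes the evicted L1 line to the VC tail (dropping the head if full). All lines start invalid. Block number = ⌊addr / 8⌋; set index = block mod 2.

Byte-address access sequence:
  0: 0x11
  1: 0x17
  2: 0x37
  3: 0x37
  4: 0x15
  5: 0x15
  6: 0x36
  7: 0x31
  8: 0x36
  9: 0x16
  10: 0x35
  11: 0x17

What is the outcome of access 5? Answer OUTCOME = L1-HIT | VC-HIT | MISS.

0: 0x11 (blk 2, set 0) → MISS  vc=[]
1: 0x17 (blk 2, set 0) → L1-HIT  vc=[]
2: 0x37 (blk 6, set 0) → MISS  vc=[2]
3: 0x37 (blk 6, set 0) → L1-HIT  vc=[2]
4: 0x15 (blk 2, set 0) → VC-HIT  vc=[6]
5: 0x15 (blk 2, set 0) → L1-HIT  vc=[6]
6: 0x36 (blk 6, set 0) → VC-HIT  vc=[2]
7: 0x31 (blk 6, set 0) → L1-HIT  vc=[2]
8: 0x36 (blk 6, set 0) → L1-HIT  vc=[2]
9: 0x16 (blk 2, set 0) → VC-HIT  vc=[6]
10: 0x35 (blk 6, set 0) → VC-HIT  vc=[2]
11: 0x17 (blk 2, set 0) → VC-HIT  vc=[6]

OUTCOME = L1-HIT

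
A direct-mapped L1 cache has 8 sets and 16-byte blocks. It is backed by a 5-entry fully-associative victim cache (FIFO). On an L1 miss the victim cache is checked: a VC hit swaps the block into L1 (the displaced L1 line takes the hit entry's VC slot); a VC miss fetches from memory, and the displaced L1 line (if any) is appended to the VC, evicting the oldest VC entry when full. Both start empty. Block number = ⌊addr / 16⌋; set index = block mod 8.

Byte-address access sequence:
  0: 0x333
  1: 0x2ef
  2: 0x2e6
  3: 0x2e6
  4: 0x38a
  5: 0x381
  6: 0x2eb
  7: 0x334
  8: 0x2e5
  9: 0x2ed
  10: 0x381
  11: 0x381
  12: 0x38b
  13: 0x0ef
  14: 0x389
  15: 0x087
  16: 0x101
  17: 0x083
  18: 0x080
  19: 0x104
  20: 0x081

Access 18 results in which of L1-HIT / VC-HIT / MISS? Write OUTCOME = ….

  [0] addr=0x333 blk=51 s=3: MISS | VC []
  [1] addr=0x2ef blk=46 s=6: MISS | VC []
  [2] addr=0x2e6 blk=46 s=6: L1-HIT | VC []
  [3] addr=0x2e6 blk=46 s=6: L1-HIT | VC []
  [4] addr=0x38a blk=56 s=0: MISS | VC []
  [5] addr=0x381 blk=56 s=0: L1-HIT | VC []
  [6] addr=0x2eb blk=46 s=6: L1-HIT | VC []
  [7] addr=0x334 blk=51 s=3: L1-HIT | VC []
  [8] addr=0x2e5 blk=46 s=6: L1-HIT | VC []
  [9] addr=0x2ed blk=46 s=6: L1-HIT | VC []
  [10] addr=0x381 blk=56 s=0: L1-HIT | VC []
  [11] addr=0x381 blk=56 s=0: L1-HIT | VC []
  [12] addr=0x38b blk=56 s=0: L1-HIT | VC []
  [13] addr=0xef blk=14 s=6: MISS | VC [46]
  [14] addr=0x389 blk=56 s=0: L1-HIT | VC [46]
  [15] addr=0x87 blk=8 s=0: MISS | VC [46, 56]
  [16] addr=0x101 blk=16 s=0: MISS | VC [46, 56, 8]
  [17] addr=0x83 blk=8 s=0: VC-HIT | VC [46, 56, 16]
  [18] addr=0x80 blk=8 s=0: L1-HIT | VC [46, 56, 16]
  [19] addr=0x104 blk=16 s=0: VC-HIT | VC [46, 56, 8]
  [20] addr=0x81 blk=8 s=0: VC-HIT | VC [46, 56, 16]

OUTCOME = L1-HIT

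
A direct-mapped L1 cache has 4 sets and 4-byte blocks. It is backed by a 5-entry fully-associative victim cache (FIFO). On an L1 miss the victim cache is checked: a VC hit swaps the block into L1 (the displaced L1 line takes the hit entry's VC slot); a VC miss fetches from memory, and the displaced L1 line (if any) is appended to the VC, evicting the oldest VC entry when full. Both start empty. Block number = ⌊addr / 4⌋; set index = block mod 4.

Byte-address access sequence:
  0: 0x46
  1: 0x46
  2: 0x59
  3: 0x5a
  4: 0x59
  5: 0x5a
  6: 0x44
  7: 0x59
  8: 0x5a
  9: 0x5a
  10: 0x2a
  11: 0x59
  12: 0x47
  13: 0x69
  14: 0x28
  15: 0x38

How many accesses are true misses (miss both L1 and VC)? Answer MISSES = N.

  [0] addr=0x46 blk=17 s=1: MISS | VC []
  [1] addr=0x46 blk=17 s=1: L1-HIT | VC []
  [2] addr=0x59 blk=22 s=2: MISS | VC []
  [3] addr=0x5a blk=22 s=2: L1-HIT | VC []
  [4] addr=0x59 blk=22 s=2: L1-HIT | VC []
  [5] addr=0x5a blk=22 s=2: L1-HIT | VC []
  [6] addr=0x44 blk=17 s=1: L1-HIT | VC []
  [7] addr=0x59 blk=22 s=2: L1-HIT | VC []
  [8] addr=0x5a blk=22 s=2: L1-HIT | VC []
  [9] addr=0x5a blk=22 s=2: L1-HIT | VC []
  [10] addr=0x2a blk=10 s=2: MISS | VC [22]
  [11] addr=0x59 blk=22 s=2: VC-HIT | VC [10]
  [12] addr=0x47 blk=17 s=1: L1-HIT | VC [10]
  [13] addr=0x69 blk=26 s=2: MISS | VC [10, 22]
  [14] addr=0x28 blk=10 s=2: VC-HIT | VC [26, 22]
  [15] addr=0x38 blk=14 s=2: MISS | VC [26, 22, 10]

MISSES = 5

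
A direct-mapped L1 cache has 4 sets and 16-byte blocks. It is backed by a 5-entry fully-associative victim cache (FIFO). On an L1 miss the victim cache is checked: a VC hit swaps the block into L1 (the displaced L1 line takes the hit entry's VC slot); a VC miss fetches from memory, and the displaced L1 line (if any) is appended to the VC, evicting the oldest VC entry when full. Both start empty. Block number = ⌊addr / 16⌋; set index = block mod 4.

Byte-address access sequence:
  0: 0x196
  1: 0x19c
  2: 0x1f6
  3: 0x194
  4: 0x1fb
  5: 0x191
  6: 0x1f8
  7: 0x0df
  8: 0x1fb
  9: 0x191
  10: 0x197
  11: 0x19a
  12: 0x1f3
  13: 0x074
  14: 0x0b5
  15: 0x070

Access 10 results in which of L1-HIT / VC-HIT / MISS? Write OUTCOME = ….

OUTCOME = L1-HIT

  [0] addr=0x196 blk=25 s=1: MISS | VC []
  [1] addr=0x19c blk=25 s=1: L1-HIT | VC []
  [2] addr=0x1f6 blk=31 s=3: MISS | VC []
  [3] addr=0x194 blk=25 s=1: L1-HIT | VC []
  [4] addr=0x1fb blk=31 s=3: L1-HIT | VC []
  [5] addr=0x191 blk=25 s=1: L1-HIT | VC []
  [6] addr=0x1f8 blk=31 s=3: L1-HIT | VC []
  [7] addr=0xdf blk=13 s=1: MISS | VC [25]
  [8] addr=0x1fb blk=31 s=3: L1-HIT | VC [25]
  [9] addr=0x191 blk=25 s=1: VC-HIT | VC [13]
  [10] addr=0x197 blk=25 s=1: L1-HIT | VC [13]
  [11] addr=0x19a blk=25 s=1: L1-HIT | VC [13]
  [12] addr=0x1f3 blk=31 s=3: L1-HIT | VC [13]
  [13] addr=0x74 blk=7 s=3: MISS | VC [13, 31]
  [14] addr=0xb5 blk=11 s=3: MISS | VC [13, 31, 7]
  [15] addr=0x70 blk=7 s=3: VC-HIT | VC [13, 31, 11]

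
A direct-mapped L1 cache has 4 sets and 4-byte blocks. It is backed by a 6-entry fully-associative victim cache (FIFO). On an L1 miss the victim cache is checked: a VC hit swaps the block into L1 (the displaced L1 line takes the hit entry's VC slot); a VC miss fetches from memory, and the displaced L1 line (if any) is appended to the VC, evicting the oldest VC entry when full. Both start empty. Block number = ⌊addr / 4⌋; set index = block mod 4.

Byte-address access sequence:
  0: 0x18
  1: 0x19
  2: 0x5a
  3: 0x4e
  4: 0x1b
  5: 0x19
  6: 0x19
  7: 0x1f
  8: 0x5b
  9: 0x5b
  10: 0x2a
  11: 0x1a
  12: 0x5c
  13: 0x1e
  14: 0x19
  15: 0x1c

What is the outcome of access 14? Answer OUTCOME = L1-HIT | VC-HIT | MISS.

0: 0x18 (blk 6, set 2) → MISS  vc=[]
1: 0x19 (blk 6, set 2) → L1-HIT  vc=[]
2: 0x5a (blk 22, set 2) → MISS  vc=[6]
3: 0x4e (blk 19, set 3) → MISS  vc=[6]
4: 0x1b (blk 6, set 2) → VC-HIT  vc=[22]
5: 0x19 (blk 6, set 2) → L1-HIT  vc=[22]
6: 0x19 (blk 6, set 2) → L1-HIT  vc=[22]
7: 0x1f (blk 7, set 3) → MISS  vc=[22, 19]
8: 0x5b (blk 22, set 2) → VC-HIT  vc=[6, 19]
9: 0x5b (blk 22, set 2) → L1-HIT  vc=[6, 19]
10: 0x2a (blk 10, set 2) → MISS  vc=[6, 19, 22]
11: 0x1a (blk 6, set 2) → VC-HIT  vc=[10, 19, 22]
12: 0x5c (blk 23, set 3) → MISS  vc=[10, 19, 22, 7]
13: 0x1e (blk 7, set 3) → VC-HIT  vc=[10, 19, 22, 23]
14: 0x19 (blk 6, set 2) → L1-HIT  vc=[10, 19, 22, 23]
15: 0x1c (blk 7, set 3) → L1-HIT  vc=[10, 19, 22, 23]

OUTCOME = L1-HIT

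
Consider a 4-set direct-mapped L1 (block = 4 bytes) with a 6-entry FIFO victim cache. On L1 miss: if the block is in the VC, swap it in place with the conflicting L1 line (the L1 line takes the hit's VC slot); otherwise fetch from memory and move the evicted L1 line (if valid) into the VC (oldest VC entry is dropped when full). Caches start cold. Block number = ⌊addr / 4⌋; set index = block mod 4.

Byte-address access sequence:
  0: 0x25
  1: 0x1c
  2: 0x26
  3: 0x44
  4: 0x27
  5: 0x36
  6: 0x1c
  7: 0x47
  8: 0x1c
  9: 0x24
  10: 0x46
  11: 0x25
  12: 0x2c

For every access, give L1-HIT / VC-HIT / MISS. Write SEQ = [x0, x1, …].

SEQ = [MISS, MISS, L1-HIT, MISS, VC-HIT, MISS, L1-HIT, VC-HIT, L1-HIT, VC-HIT, VC-HIT, VC-HIT, MISS]

#0 0x25→b9/s1 MISS; vc=[]
#1 0x1c→b7/s3 MISS; vc=[]
#2 0x26→b9/s1 L1-HIT; vc=[]
#3 0x44→b17/s1 MISS; vc=[9]
#4 0x27→b9/s1 VC-HIT; vc=[17]
#5 0x36→b13/s1 MISS; vc=[17,9]
#6 0x1c→b7/s3 L1-HIT; vc=[17,9]
#7 0x47→b17/s1 VC-HIT; vc=[13,9]
#8 0x1c→b7/s3 L1-HIT; vc=[13,9]
#9 0x24→b9/s1 VC-HIT; vc=[13,17]
#10 0x46→b17/s1 VC-HIT; vc=[13,9]
#11 0x25→b9/s1 VC-HIT; vc=[13,17]
#12 0x2c→b11/s3 MISS; vc=[13,17,7]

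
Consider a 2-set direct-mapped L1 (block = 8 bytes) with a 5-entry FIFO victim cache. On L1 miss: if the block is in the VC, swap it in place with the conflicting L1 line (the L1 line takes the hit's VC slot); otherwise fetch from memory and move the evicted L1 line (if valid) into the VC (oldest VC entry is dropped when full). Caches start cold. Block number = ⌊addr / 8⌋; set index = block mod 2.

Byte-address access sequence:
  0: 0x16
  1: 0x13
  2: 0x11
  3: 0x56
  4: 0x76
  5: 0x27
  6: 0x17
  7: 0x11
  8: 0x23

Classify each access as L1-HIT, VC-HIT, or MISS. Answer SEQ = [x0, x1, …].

0: 0x16 (blk 2, set 0) → MISS  vc=[]
1: 0x13 (blk 2, set 0) → L1-HIT  vc=[]
2: 0x11 (blk 2, set 0) → L1-HIT  vc=[]
3: 0x56 (blk 10, set 0) → MISS  vc=[2]
4: 0x76 (blk 14, set 0) → MISS  vc=[2, 10]
5: 0x27 (blk 4, set 0) → MISS  vc=[2, 10, 14]
6: 0x17 (blk 2, set 0) → VC-HIT  vc=[4, 10, 14]
7: 0x11 (blk 2, set 0) → L1-HIT  vc=[4, 10, 14]
8: 0x23 (blk 4, set 0) → VC-HIT  vc=[2, 10, 14]

SEQ = [MISS, L1-HIT, L1-HIT, MISS, MISS, MISS, VC-HIT, L1-HIT, VC-HIT]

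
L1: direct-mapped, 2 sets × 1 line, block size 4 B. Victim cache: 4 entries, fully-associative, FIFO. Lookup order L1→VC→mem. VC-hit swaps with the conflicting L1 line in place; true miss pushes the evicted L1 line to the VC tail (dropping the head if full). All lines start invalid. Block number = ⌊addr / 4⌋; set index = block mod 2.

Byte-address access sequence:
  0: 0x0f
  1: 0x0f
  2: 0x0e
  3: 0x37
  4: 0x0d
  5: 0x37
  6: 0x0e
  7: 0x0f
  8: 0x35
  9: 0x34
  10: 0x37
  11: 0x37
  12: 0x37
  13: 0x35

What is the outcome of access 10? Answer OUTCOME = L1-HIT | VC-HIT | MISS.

OUTCOME = L1-HIT

  [0] addr=0xf blk=3 s=1: MISS | VC []
  [1] addr=0xf blk=3 s=1: L1-HIT | VC []
  [2] addr=0xe blk=3 s=1: L1-HIT | VC []
  [3] addr=0x37 blk=13 s=1: MISS | VC [3]
  [4] addr=0xd blk=3 s=1: VC-HIT | VC [13]
  [5] addr=0x37 blk=13 s=1: VC-HIT | VC [3]
  [6] addr=0xe blk=3 s=1: VC-HIT | VC [13]
  [7] addr=0xf blk=3 s=1: L1-HIT | VC [13]
  [8] addr=0x35 blk=13 s=1: VC-HIT | VC [3]
  [9] addr=0x34 blk=13 s=1: L1-HIT | VC [3]
  [10] addr=0x37 blk=13 s=1: L1-HIT | VC [3]
  [11] addr=0x37 blk=13 s=1: L1-HIT | VC [3]
  [12] addr=0x37 blk=13 s=1: L1-HIT | VC [3]
  [13] addr=0x35 blk=13 s=1: L1-HIT | VC [3]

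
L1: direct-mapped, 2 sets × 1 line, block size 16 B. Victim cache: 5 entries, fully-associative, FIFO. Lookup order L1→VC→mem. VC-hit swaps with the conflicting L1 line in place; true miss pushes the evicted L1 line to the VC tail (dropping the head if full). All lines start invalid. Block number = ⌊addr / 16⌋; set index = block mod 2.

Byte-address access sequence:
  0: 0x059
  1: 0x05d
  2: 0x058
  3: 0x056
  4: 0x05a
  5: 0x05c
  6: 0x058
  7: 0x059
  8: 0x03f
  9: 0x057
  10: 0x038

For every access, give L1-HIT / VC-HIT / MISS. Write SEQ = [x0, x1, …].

SEQ = [MISS, L1-HIT, L1-HIT, L1-HIT, L1-HIT, L1-HIT, L1-HIT, L1-HIT, MISS, VC-HIT, VC-HIT]

  [0] addr=0x59 blk=5 s=1: MISS | VC []
  [1] addr=0x5d blk=5 s=1: L1-HIT | VC []
  [2] addr=0x58 blk=5 s=1: L1-HIT | VC []
  [3] addr=0x56 blk=5 s=1: L1-HIT | VC []
  [4] addr=0x5a blk=5 s=1: L1-HIT | VC []
  [5] addr=0x5c blk=5 s=1: L1-HIT | VC []
  [6] addr=0x58 blk=5 s=1: L1-HIT | VC []
  [7] addr=0x59 blk=5 s=1: L1-HIT | VC []
  [8] addr=0x3f blk=3 s=1: MISS | VC [5]
  [9] addr=0x57 blk=5 s=1: VC-HIT | VC [3]
  [10] addr=0x38 blk=3 s=1: VC-HIT | VC [5]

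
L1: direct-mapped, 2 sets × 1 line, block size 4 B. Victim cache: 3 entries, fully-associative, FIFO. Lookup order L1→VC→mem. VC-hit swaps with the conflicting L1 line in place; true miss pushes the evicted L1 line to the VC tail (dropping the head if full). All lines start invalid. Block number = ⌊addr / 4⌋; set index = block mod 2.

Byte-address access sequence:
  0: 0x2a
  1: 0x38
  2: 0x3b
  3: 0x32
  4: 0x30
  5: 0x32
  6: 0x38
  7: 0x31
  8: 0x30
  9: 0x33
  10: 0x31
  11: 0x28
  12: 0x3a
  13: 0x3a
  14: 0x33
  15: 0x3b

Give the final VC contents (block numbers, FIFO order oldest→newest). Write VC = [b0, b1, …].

VC = [12, 10]

  [0] addr=0x2a blk=10 s=0: MISS | VC []
  [1] addr=0x38 blk=14 s=0: MISS | VC [10]
  [2] addr=0x3b blk=14 s=0: L1-HIT | VC [10]
  [3] addr=0x32 blk=12 s=0: MISS | VC [10, 14]
  [4] addr=0x30 blk=12 s=0: L1-HIT | VC [10, 14]
  [5] addr=0x32 blk=12 s=0: L1-HIT | VC [10, 14]
  [6] addr=0x38 blk=14 s=0: VC-HIT | VC [10, 12]
  [7] addr=0x31 blk=12 s=0: VC-HIT | VC [10, 14]
  [8] addr=0x30 blk=12 s=0: L1-HIT | VC [10, 14]
  [9] addr=0x33 blk=12 s=0: L1-HIT | VC [10, 14]
  [10] addr=0x31 blk=12 s=0: L1-HIT | VC [10, 14]
  [11] addr=0x28 blk=10 s=0: VC-HIT | VC [12, 14]
  [12] addr=0x3a blk=14 s=0: VC-HIT | VC [12, 10]
  [13] addr=0x3a blk=14 s=0: L1-HIT | VC [12, 10]
  [14] addr=0x33 blk=12 s=0: VC-HIT | VC [14, 10]
  [15] addr=0x3b blk=14 s=0: VC-HIT | VC [12, 10]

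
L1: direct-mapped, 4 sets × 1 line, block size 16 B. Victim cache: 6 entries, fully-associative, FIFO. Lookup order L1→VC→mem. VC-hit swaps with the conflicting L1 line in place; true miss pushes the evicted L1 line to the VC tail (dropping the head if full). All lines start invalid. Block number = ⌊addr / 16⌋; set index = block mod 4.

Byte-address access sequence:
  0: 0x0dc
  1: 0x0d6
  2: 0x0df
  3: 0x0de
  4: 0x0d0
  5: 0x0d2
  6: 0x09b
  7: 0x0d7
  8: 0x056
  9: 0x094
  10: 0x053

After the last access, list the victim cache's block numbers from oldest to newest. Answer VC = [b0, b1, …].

VC = [9, 13]

#0 0xdc→b13/s1 MISS; vc=[]
#1 0xd6→b13/s1 L1-HIT; vc=[]
#2 0xdf→b13/s1 L1-HIT; vc=[]
#3 0xde→b13/s1 L1-HIT; vc=[]
#4 0xd0→b13/s1 L1-HIT; vc=[]
#5 0xd2→b13/s1 L1-HIT; vc=[]
#6 0x9b→b9/s1 MISS; vc=[13]
#7 0xd7→b13/s1 VC-HIT; vc=[9]
#8 0x56→b5/s1 MISS; vc=[9,13]
#9 0x94→b9/s1 VC-HIT; vc=[5,13]
#10 0x53→b5/s1 VC-HIT; vc=[9,13]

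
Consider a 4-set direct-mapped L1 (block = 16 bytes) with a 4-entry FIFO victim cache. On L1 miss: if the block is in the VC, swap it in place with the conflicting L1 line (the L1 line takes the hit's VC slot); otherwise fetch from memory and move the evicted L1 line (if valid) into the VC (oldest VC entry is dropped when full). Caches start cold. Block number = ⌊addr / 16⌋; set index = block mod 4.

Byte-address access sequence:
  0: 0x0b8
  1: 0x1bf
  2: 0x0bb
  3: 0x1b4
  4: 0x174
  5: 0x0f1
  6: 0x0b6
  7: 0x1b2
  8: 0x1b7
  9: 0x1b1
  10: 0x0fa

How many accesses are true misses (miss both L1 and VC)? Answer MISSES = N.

#0 0xb8→b11/s3 MISS; vc=[]
#1 0x1bf→b27/s3 MISS; vc=[11]
#2 0xbb→b11/s3 VC-HIT; vc=[27]
#3 0x1b4→b27/s3 VC-HIT; vc=[11]
#4 0x174→b23/s3 MISS; vc=[11,27]
#5 0xf1→b15/s3 MISS; vc=[11,27,23]
#6 0xb6→b11/s3 VC-HIT; vc=[15,27,23]
#7 0x1b2→b27/s3 VC-HIT; vc=[15,11,23]
#8 0x1b7→b27/s3 L1-HIT; vc=[15,11,23]
#9 0x1b1→b27/s3 L1-HIT; vc=[15,11,23]
#10 0xfa→b15/s3 VC-HIT; vc=[27,11,23]

MISSES = 4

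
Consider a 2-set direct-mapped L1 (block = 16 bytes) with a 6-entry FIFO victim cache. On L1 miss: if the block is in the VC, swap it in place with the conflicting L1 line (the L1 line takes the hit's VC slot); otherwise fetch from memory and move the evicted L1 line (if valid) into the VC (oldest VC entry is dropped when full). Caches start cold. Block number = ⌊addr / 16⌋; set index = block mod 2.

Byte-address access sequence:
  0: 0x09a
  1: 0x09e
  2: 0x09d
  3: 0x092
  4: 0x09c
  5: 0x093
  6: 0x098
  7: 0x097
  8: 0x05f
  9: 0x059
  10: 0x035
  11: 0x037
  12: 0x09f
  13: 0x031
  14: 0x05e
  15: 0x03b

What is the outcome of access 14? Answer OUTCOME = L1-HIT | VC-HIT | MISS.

#0 0x9a→b9/s1 MISS; vc=[]
#1 0x9e→b9/s1 L1-HIT; vc=[]
#2 0x9d→b9/s1 L1-HIT; vc=[]
#3 0x92→b9/s1 L1-HIT; vc=[]
#4 0x9c→b9/s1 L1-HIT; vc=[]
#5 0x93→b9/s1 L1-HIT; vc=[]
#6 0x98→b9/s1 L1-HIT; vc=[]
#7 0x97→b9/s1 L1-HIT; vc=[]
#8 0x5f→b5/s1 MISS; vc=[9]
#9 0x59→b5/s1 L1-HIT; vc=[9]
#10 0x35→b3/s1 MISS; vc=[9,5]
#11 0x37→b3/s1 L1-HIT; vc=[9,5]
#12 0x9f→b9/s1 VC-HIT; vc=[3,5]
#13 0x31→b3/s1 VC-HIT; vc=[9,5]
#14 0x5e→b5/s1 VC-HIT; vc=[9,3]
#15 0x3b→b3/s1 VC-HIT; vc=[9,5]

OUTCOME = VC-HIT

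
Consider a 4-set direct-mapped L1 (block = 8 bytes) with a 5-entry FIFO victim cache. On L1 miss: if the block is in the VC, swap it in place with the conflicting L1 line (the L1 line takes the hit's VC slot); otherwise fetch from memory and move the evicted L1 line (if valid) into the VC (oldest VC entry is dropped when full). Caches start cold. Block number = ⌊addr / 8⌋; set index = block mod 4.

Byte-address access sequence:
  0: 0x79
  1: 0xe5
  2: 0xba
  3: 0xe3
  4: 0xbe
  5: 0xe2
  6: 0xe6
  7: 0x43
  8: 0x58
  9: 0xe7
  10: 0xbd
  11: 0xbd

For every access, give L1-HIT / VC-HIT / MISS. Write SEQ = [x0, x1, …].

SEQ = [MISS, MISS, MISS, L1-HIT, L1-HIT, L1-HIT, L1-HIT, MISS, MISS, VC-HIT, VC-HIT, L1-HIT]

0: 0x79 (blk 15, set 3) → MISS  vc=[]
1: 0xe5 (blk 28, set 0) → MISS  vc=[]
2: 0xba (blk 23, set 3) → MISS  vc=[15]
3: 0xe3 (blk 28, set 0) → L1-HIT  vc=[15]
4: 0xbe (blk 23, set 3) → L1-HIT  vc=[15]
5: 0xe2 (blk 28, set 0) → L1-HIT  vc=[15]
6: 0xe6 (blk 28, set 0) → L1-HIT  vc=[15]
7: 0x43 (blk 8, set 0) → MISS  vc=[15, 28]
8: 0x58 (blk 11, set 3) → MISS  vc=[15, 28, 23]
9: 0xe7 (blk 28, set 0) → VC-HIT  vc=[15, 8, 23]
10: 0xbd (blk 23, set 3) → VC-HIT  vc=[15, 8, 11]
11: 0xbd (blk 23, set 3) → L1-HIT  vc=[15, 8, 11]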